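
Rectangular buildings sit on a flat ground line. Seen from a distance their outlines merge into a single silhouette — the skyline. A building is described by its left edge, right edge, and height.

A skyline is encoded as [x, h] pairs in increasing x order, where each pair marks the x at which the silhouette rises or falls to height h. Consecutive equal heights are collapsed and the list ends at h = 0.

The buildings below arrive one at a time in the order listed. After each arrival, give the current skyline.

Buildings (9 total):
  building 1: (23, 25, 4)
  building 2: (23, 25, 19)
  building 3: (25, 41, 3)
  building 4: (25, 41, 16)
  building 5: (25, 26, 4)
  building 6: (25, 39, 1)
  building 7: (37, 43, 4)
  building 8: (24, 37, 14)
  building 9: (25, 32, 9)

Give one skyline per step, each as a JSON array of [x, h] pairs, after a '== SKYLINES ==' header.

== SKYLINES ==
[[23,4],[25,0]]
[[23,19],[25,0]]
[[23,19],[25,3],[41,0]]
[[23,19],[25,16],[41,0]]
[[23,19],[25,16],[41,0]]
[[23,19],[25,16],[41,0]]
[[23,19],[25,16],[41,4],[43,0]]
[[23,19],[25,16],[41,4],[43,0]]
[[23,19],[25,16],[41,4],[43,0]]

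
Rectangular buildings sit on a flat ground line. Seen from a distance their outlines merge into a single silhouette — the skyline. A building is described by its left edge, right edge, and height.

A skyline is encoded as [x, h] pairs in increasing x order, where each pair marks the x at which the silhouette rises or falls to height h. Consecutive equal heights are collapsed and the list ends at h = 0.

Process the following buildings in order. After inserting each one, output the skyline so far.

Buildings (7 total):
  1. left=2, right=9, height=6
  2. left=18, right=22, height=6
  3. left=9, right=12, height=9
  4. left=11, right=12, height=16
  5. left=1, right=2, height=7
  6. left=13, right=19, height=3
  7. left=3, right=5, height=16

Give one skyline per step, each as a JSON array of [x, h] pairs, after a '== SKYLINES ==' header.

== SKYLINES ==
[[2,6],[9,0]]
[[2,6],[9,0],[18,6],[22,0]]
[[2,6],[9,9],[12,0],[18,6],[22,0]]
[[2,6],[9,9],[11,16],[12,0],[18,6],[22,0]]
[[1,7],[2,6],[9,9],[11,16],[12,0],[18,6],[22,0]]
[[1,7],[2,6],[9,9],[11,16],[12,0],[13,3],[18,6],[22,0]]
[[1,7],[2,6],[3,16],[5,6],[9,9],[11,16],[12,0],[13,3],[18,6],[22,0]]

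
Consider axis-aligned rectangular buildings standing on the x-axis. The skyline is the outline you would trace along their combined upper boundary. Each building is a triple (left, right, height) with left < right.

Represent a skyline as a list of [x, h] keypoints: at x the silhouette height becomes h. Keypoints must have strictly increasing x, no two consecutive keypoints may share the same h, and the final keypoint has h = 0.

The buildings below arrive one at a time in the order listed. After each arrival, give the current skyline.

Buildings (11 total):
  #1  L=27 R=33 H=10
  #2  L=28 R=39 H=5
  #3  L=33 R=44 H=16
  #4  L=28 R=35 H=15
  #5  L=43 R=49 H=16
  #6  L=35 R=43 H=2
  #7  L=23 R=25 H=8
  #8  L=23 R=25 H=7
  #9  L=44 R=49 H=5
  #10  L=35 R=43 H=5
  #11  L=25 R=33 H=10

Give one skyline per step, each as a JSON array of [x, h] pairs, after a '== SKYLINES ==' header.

== SKYLINES ==
[[27,10],[33,0]]
[[27,10],[33,5],[39,0]]
[[27,10],[33,16],[44,0]]
[[27,10],[28,15],[33,16],[44,0]]
[[27,10],[28,15],[33,16],[49,0]]
[[27,10],[28,15],[33,16],[49,0]]
[[23,8],[25,0],[27,10],[28,15],[33,16],[49,0]]
[[23,8],[25,0],[27,10],[28,15],[33,16],[49,0]]
[[23,8],[25,0],[27,10],[28,15],[33,16],[49,0]]
[[23,8],[25,0],[27,10],[28,15],[33,16],[49,0]]
[[23,8],[25,10],[28,15],[33,16],[49,0]]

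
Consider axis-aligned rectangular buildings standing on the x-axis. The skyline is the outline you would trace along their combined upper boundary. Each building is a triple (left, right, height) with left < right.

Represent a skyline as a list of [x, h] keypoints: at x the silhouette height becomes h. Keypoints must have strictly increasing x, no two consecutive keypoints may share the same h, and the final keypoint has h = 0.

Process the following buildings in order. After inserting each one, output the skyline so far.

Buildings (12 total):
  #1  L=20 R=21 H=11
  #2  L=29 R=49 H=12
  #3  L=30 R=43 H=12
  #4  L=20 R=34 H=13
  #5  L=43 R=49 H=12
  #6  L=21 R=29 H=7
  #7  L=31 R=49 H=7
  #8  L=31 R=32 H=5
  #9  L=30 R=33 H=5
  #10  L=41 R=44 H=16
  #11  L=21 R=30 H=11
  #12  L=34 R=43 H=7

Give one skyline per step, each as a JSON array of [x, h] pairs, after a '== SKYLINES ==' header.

== SKYLINES ==
[[20,11],[21,0]]
[[20,11],[21,0],[29,12],[49,0]]
[[20,11],[21,0],[29,12],[49,0]]
[[20,13],[34,12],[49,0]]
[[20,13],[34,12],[49,0]]
[[20,13],[34,12],[49,0]]
[[20,13],[34,12],[49,0]]
[[20,13],[34,12],[49,0]]
[[20,13],[34,12],[49,0]]
[[20,13],[34,12],[41,16],[44,12],[49,0]]
[[20,13],[34,12],[41,16],[44,12],[49,0]]
[[20,13],[34,12],[41,16],[44,12],[49,0]]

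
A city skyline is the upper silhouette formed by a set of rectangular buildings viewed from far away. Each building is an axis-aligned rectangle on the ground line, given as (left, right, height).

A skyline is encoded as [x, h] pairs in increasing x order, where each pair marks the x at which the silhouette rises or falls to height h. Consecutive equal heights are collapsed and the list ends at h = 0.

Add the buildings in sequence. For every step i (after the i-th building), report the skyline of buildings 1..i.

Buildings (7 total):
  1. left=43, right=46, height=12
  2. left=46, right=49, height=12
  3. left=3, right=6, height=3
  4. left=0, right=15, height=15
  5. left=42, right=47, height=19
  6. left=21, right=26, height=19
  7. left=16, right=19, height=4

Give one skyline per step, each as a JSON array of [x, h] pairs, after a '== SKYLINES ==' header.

== SKYLINES ==
[[43,12],[46,0]]
[[43,12],[49,0]]
[[3,3],[6,0],[43,12],[49,0]]
[[0,15],[15,0],[43,12],[49,0]]
[[0,15],[15,0],[42,19],[47,12],[49,0]]
[[0,15],[15,0],[21,19],[26,0],[42,19],[47,12],[49,0]]
[[0,15],[15,0],[16,4],[19,0],[21,19],[26,0],[42,19],[47,12],[49,0]]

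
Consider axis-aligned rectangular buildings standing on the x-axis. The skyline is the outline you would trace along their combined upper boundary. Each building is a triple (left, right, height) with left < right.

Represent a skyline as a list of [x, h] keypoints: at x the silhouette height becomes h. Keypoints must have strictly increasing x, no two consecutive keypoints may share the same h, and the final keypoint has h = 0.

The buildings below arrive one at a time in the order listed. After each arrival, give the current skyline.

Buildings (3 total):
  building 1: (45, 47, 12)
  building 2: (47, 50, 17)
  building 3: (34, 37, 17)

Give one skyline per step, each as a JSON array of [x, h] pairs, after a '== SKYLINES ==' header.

== SKYLINES ==
[[45,12],[47,0]]
[[45,12],[47,17],[50,0]]
[[34,17],[37,0],[45,12],[47,17],[50,0]]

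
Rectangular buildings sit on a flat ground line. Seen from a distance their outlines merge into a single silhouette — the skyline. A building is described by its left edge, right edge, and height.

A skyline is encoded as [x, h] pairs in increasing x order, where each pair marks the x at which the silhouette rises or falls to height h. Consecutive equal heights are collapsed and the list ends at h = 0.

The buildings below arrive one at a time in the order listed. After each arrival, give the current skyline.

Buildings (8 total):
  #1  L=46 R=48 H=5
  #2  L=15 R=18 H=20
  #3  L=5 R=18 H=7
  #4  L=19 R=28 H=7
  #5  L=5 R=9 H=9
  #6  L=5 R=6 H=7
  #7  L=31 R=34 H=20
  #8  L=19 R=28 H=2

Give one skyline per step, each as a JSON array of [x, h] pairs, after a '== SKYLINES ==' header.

== SKYLINES ==
[[46,5],[48,0]]
[[15,20],[18,0],[46,5],[48,0]]
[[5,7],[15,20],[18,0],[46,5],[48,0]]
[[5,7],[15,20],[18,0],[19,7],[28,0],[46,5],[48,0]]
[[5,9],[9,7],[15,20],[18,0],[19,7],[28,0],[46,5],[48,0]]
[[5,9],[9,7],[15,20],[18,0],[19,7],[28,0],[46,5],[48,0]]
[[5,9],[9,7],[15,20],[18,0],[19,7],[28,0],[31,20],[34,0],[46,5],[48,0]]
[[5,9],[9,7],[15,20],[18,0],[19,7],[28,0],[31,20],[34,0],[46,5],[48,0]]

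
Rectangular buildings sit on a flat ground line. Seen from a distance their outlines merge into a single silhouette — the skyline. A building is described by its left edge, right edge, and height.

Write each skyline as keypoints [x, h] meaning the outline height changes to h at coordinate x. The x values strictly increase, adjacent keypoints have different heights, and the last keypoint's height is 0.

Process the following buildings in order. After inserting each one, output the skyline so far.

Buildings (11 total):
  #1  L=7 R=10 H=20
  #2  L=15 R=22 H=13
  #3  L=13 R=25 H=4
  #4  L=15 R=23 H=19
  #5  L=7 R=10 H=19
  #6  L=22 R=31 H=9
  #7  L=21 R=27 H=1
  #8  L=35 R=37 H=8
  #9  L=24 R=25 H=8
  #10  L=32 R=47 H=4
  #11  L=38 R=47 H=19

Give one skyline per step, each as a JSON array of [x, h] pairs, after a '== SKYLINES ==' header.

== SKYLINES ==
[[7,20],[10,0]]
[[7,20],[10,0],[15,13],[22,0]]
[[7,20],[10,0],[13,4],[15,13],[22,4],[25,0]]
[[7,20],[10,0],[13,4],[15,19],[23,4],[25,0]]
[[7,20],[10,0],[13,4],[15,19],[23,4],[25,0]]
[[7,20],[10,0],[13,4],[15,19],[23,9],[31,0]]
[[7,20],[10,0],[13,4],[15,19],[23,9],[31,0]]
[[7,20],[10,0],[13,4],[15,19],[23,9],[31,0],[35,8],[37,0]]
[[7,20],[10,0],[13,4],[15,19],[23,9],[31,0],[35,8],[37,0]]
[[7,20],[10,0],[13,4],[15,19],[23,9],[31,0],[32,4],[35,8],[37,4],[47,0]]
[[7,20],[10,0],[13,4],[15,19],[23,9],[31,0],[32,4],[35,8],[37,4],[38,19],[47,0]]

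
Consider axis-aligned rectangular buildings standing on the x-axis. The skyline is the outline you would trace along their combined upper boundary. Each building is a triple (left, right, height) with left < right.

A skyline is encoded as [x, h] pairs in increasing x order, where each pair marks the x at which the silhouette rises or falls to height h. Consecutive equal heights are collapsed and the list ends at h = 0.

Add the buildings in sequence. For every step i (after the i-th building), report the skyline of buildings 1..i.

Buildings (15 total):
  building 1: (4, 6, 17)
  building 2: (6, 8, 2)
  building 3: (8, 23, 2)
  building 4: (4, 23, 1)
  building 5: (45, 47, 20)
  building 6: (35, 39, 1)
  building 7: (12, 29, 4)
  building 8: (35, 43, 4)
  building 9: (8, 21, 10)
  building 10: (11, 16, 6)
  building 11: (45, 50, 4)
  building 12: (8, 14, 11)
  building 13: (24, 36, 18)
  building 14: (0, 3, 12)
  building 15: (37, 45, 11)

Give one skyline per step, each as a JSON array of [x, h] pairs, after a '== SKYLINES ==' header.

== SKYLINES ==
[[4,17],[6,0]]
[[4,17],[6,2],[8,0]]
[[4,17],[6,2],[23,0]]
[[4,17],[6,2],[23,0]]
[[4,17],[6,2],[23,0],[45,20],[47,0]]
[[4,17],[6,2],[23,0],[35,1],[39,0],[45,20],[47,0]]
[[4,17],[6,2],[12,4],[29,0],[35,1],[39,0],[45,20],[47,0]]
[[4,17],[6,2],[12,4],[29,0],[35,4],[43,0],[45,20],[47,0]]
[[4,17],[6,2],[8,10],[21,4],[29,0],[35,4],[43,0],[45,20],[47,0]]
[[4,17],[6,2],[8,10],[21,4],[29,0],[35,4],[43,0],[45,20],[47,0]]
[[4,17],[6,2],[8,10],[21,4],[29,0],[35,4],[43,0],[45,20],[47,4],[50,0]]
[[4,17],[6,2],[8,11],[14,10],[21,4],[29,0],[35,4],[43,0],[45,20],[47,4],[50,0]]
[[4,17],[6,2],[8,11],[14,10],[21,4],[24,18],[36,4],[43,0],[45,20],[47,4],[50,0]]
[[0,12],[3,0],[4,17],[6,2],[8,11],[14,10],[21,4],[24,18],[36,4],[43,0],[45,20],[47,4],[50,0]]
[[0,12],[3,0],[4,17],[6,2],[8,11],[14,10],[21,4],[24,18],[36,4],[37,11],[45,20],[47,4],[50,0]]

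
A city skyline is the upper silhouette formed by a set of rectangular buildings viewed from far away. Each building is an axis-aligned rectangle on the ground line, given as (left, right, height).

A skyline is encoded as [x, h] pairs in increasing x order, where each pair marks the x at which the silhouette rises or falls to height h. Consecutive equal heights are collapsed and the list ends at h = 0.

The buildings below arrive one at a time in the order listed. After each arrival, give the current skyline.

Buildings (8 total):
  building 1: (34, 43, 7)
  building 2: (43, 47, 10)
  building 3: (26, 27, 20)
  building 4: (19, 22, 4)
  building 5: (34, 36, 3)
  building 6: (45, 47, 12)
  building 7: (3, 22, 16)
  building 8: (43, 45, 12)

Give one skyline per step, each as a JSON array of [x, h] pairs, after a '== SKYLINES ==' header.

== SKYLINES ==
[[34,7],[43,0]]
[[34,7],[43,10],[47,0]]
[[26,20],[27,0],[34,7],[43,10],[47,0]]
[[19,4],[22,0],[26,20],[27,0],[34,7],[43,10],[47,0]]
[[19,4],[22,0],[26,20],[27,0],[34,7],[43,10],[47,0]]
[[19,4],[22,0],[26,20],[27,0],[34,7],[43,10],[45,12],[47,0]]
[[3,16],[22,0],[26,20],[27,0],[34,7],[43,10],[45,12],[47,0]]
[[3,16],[22,0],[26,20],[27,0],[34,7],[43,12],[47,0]]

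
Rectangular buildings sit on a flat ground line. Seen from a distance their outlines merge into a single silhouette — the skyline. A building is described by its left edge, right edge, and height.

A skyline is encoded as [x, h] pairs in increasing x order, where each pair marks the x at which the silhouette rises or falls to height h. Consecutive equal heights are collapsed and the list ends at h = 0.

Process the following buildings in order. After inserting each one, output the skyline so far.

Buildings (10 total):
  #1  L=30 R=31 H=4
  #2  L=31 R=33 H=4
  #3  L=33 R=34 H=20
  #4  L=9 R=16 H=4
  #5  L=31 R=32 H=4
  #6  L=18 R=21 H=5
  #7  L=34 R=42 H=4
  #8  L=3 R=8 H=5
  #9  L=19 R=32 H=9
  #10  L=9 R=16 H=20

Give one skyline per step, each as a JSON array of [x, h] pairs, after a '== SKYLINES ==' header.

== SKYLINES ==
[[30,4],[31,0]]
[[30,4],[33,0]]
[[30,4],[33,20],[34,0]]
[[9,4],[16,0],[30,4],[33,20],[34,0]]
[[9,4],[16,0],[30,4],[33,20],[34,0]]
[[9,4],[16,0],[18,5],[21,0],[30,4],[33,20],[34,0]]
[[9,4],[16,0],[18,5],[21,0],[30,4],[33,20],[34,4],[42,0]]
[[3,5],[8,0],[9,4],[16,0],[18,5],[21,0],[30,4],[33,20],[34,4],[42,0]]
[[3,5],[8,0],[9,4],[16,0],[18,5],[19,9],[32,4],[33,20],[34,4],[42,0]]
[[3,5],[8,0],[9,20],[16,0],[18,5],[19,9],[32,4],[33,20],[34,4],[42,0]]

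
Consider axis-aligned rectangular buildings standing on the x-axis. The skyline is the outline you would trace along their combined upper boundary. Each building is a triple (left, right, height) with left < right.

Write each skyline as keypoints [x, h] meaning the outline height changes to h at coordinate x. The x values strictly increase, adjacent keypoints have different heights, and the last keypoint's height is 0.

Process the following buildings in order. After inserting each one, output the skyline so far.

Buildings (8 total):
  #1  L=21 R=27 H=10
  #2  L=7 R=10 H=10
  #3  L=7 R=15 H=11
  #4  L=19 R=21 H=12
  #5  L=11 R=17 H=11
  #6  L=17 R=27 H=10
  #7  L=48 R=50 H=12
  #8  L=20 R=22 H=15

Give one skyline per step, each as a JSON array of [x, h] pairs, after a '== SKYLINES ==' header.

== SKYLINES ==
[[21,10],[27,0]]
[[7,10],[10,0],[21,10],[27,0]]
[[7,11],[15,0],[21,10],[27,0]]
[[7,11],[15,0],[19,12],[21,10],[27,0]]
[[7,11],[17,0],[19,12],[21,10],[27,0]]
[[7,11],[17,10],[19,12],[21,10],[27,0]]
[[7,11],[17,10],[19,12],[21,10],[27,0],[48,12],[50,0]]
[[7,11],[17,10],[19,12],[20,15],[22,10],[27,0],[48,12],[50,0]]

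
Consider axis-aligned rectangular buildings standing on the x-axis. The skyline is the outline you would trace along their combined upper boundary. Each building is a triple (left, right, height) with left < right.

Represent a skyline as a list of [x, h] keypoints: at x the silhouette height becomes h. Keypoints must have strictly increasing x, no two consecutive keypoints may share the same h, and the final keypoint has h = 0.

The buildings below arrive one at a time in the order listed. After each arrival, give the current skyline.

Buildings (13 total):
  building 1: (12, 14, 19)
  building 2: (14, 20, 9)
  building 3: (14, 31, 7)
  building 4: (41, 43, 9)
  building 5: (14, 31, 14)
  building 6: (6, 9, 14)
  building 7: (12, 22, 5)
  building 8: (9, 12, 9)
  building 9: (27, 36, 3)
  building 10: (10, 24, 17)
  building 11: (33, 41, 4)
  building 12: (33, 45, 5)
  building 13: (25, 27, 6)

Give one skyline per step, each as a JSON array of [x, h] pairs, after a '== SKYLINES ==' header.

== SKYLINES ==
[[12,19],[14,0]]
[[12,19],[14,9],[20,0]]
[[12,19],[14,9],[20,7],[31,0]]
[[12,19],[14,9],[20,7],[31,0],[41,9],[43,0]]
[[12,19],[14,14],[31,0],[41,9],[43,0]]
[[6,14],[9,0],[12,19],[14,14],[31,0],[41,9],[43,0]]
[[6,14],[9,0],[12,19],[14,14],[31,0],[41,9],[43,0]]
[[6,14],[9,9],[12,19],[14,14],[31,0],[41,9],[43,0]]
[[6,14],[9,9],[12,19],[14,14],[31,3],[36,0],[41,9],[43,0]]
[[6,14],[9,9],[10,17],[12,19],[14,17],[24,14],[31,3],[36,0],[41,9],[43,0]]
[[6,14],[9,9],[10,17],[12,19],[14,17],[24,14],[31,3],[33,4],[41,9],[43,0]]
[[6,14],[9,9],[10,17],[12,19],[14,17],[24,14],[31,3],[33,5],[41,9],[43,5],[45,0]]
[[6,14],[9,9],[10,17],[12,19],[14,17],[24,14],[31,3],[33,5],[41,9],[43,5],[45,0]]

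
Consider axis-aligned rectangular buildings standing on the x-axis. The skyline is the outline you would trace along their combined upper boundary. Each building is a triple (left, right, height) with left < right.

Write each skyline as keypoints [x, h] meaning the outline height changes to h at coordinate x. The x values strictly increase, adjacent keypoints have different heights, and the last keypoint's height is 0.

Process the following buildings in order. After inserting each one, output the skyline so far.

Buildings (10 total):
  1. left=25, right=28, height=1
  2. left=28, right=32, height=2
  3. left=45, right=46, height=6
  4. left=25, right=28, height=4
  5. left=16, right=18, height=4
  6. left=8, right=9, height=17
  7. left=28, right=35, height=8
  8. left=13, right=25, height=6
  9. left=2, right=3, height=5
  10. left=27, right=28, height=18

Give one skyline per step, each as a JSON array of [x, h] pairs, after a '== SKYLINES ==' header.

== SKYLINES ==
[[25,1],[28,0]]
[[25,1],[28,2],[32,0]]
[[25,1],[28,2],[32,0],[45,6],[46,0]]
[[25,4],[28,2],[32,0],[45,6],[46,0]]
[[16,4],[18,0],[25,4],[28,2],[32,0],[45,6],[46,0]]
[[8,17],[9,0],[16,4],[18,0],[25,4],[28,2],[32,0],[45,6],[46,0]]
[[8,17],[9,0],[16,4],[18,0],[25,4],[28,8],[35,0],[45,6],[46,0]]
[[8,17],[9,0],[13,6],[25,4],[28,8],[35,0],[45,6],[46,0]]
[[2,5],[3,0],[8,17],[9,0],[13,6],[25,4],[28,8],[35,0],[45,6],[46,0]]
[[2,5],[3,0],[8,17],[9,0],[13,6],[25,4],[27,18],[28,8],[35,0],[45,6],[46,0]]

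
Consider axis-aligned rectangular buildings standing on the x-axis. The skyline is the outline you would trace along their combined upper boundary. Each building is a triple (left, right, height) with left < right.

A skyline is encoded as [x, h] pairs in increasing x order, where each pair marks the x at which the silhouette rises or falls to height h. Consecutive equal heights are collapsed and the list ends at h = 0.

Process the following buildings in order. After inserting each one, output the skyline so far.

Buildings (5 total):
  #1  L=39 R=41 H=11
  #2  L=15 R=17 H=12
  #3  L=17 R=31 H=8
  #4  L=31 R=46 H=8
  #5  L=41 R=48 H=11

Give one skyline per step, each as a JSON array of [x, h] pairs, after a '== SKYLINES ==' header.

== SKYLINES ==
[[39,11],[41,0]]
[[15,12],[17,0],[39,11],[41,0]]
[[15,12],[17,8],[31,0],[39,11],[41,0]]
[[15,12],[17,8],[39,11],[41,8],[46,0]]
[[15,12],[17,8],[39,11],[48,0]]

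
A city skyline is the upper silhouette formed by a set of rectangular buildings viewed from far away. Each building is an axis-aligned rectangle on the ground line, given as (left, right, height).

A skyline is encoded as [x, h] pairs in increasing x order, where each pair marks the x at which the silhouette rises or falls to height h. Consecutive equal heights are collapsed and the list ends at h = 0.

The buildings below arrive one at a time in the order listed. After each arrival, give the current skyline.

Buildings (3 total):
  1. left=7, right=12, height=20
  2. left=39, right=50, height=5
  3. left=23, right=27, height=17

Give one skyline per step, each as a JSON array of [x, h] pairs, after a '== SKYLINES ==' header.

== SKYLINES ==
[[7,20],[12,0]]
[[7,20],[12,0],[39,5],[50,0]]
[[7,20],[12,0],[23,17],[27,0],[39,5],[50,0]]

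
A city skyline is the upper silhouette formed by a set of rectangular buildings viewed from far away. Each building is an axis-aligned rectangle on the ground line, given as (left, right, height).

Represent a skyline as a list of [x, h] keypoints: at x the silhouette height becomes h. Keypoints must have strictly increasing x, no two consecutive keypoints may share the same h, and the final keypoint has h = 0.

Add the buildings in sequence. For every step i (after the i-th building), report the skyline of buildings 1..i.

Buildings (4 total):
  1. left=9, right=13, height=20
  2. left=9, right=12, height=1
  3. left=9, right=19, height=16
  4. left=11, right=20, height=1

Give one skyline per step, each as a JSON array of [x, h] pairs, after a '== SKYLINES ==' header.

== SKYLINES ==
[[9,20],[13,0]]
[[9,20],[13,0]]
[[9,20],[13,16],[19,0]]
[[9,20],[13,16],[19,1],[20,0]]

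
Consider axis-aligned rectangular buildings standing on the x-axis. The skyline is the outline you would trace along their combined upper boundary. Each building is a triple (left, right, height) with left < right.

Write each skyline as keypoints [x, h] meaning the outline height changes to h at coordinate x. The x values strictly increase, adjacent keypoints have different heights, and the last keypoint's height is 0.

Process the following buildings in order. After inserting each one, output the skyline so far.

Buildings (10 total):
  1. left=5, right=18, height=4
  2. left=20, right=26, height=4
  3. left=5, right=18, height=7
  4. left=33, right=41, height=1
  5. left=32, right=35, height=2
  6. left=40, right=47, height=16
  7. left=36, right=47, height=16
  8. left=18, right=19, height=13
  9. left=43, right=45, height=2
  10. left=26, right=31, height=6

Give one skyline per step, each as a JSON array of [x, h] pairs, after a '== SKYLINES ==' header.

== SKYLINES ==
[[5,4],[18,0]]
[[5,4],[18,0],[20,4],[26,0]]
[[5,7],[18,0],[20,4],[26,0]]
[[5,7],[18,0],[20,4],[26,0],[33,1],[41,0]]
[[5,7],[18,0],[20,4],[26,0],[32,2],[35,1],[41,0]]
[[5,7],[18,0],[20,4],[26,0],[32,2],[35,1],[40,16],[47,0]]
[[5,7],[18,0],[20,4],[26,0],[32,2],[35,1],[36,16],[47,0]]
[[5,7],[18,13],[19,0],[20,4],[26,0],[32,2],[35,1],[36,16],[47,0]]
[[5,7],[18,13],[19,0],[20,4],[26,0],[32,2],[35,1],[36,16],[47,0]]
[[5,7],[18,13],[19,0],[20,4],[26,6],[31,0],[32,2],[35,1],[36,16],[47,0]]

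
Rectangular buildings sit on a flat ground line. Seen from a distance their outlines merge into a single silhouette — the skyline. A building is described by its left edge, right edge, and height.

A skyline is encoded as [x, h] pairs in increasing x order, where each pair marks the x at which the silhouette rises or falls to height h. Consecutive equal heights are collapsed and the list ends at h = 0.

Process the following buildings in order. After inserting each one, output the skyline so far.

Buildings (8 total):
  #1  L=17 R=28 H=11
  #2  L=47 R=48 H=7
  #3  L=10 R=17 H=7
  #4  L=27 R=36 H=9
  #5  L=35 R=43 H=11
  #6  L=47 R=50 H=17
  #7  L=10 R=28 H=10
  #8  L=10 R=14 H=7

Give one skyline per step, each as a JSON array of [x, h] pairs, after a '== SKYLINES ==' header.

== SKYLINES ==
[[17,11],[28,0]]
[[17,11],[28,0],[47,7],[48,0]]
[[10,7],[17,11],[28,0],[47,7],[48,0]]
[[10,7],[17,11],[28,9],[36,0],[47,7],[48,0]]
[[10,7],[17,11],[28,9],[35,11],[43,0],[47,7],[48,0]]
[[10,7],[17,11],[28,9],[35,11],[43,0],[47,17],[50,0]]
[[10,10],[17,11],[28,9],[35,11],[43,0],[47,17],[50,0]]
[[10,10],[17,11],[28,9],[35,11],[43,0],[47,17],[50,0]]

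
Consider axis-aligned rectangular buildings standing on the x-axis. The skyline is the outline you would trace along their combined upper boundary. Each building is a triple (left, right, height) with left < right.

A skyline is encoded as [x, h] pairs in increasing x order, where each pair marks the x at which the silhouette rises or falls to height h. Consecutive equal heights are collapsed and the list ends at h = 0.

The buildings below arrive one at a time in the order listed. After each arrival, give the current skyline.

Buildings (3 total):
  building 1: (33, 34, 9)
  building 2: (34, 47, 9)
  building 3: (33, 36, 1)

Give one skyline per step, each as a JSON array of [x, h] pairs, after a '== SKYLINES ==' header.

== SKYLINES ==
[[33,9],[34,0]]
[[33,9],[47,0]]
[[33,9],[47,0]]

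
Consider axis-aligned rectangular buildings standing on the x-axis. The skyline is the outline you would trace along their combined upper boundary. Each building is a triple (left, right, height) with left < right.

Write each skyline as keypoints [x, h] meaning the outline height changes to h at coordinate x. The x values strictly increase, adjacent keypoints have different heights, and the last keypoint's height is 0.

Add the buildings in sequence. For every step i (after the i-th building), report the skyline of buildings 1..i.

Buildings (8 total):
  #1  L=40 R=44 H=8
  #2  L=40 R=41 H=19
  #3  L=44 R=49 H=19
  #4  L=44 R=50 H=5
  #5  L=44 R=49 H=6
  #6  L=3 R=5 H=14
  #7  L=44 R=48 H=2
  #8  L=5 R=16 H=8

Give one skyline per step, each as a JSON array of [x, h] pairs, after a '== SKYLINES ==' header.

== SKYLINES ==
[[40,8],[44,0]]
[[40,19],[41,8],[44,0]]
[[40,19],[41,8],[44,19],[49,0]]
[[40,19],[41,8],[44,19],[49,5],[50,0]]
[[40,19],[41,8],[44,19],[49,5],[50,0]]
[[3,14],[5,0],[40,19],[41,8],[44,19],[49,5],[50,0]]
[[3,14],[5,0],[40,19],[41,8],[44,19],[49,5],[50,0]]
[[3,14],[5,8],[16,0],[40,19],[41,8],[44,19],[49,5],[50,0]]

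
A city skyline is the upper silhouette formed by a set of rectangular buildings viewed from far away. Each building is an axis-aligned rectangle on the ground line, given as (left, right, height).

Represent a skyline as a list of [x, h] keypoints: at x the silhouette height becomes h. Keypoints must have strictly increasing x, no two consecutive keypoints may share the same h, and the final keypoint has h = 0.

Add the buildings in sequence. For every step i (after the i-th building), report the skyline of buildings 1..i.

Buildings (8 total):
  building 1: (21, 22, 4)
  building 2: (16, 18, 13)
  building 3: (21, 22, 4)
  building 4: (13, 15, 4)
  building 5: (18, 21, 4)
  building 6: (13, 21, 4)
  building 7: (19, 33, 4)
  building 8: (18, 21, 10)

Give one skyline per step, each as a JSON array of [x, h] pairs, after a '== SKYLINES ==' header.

== SKYLINES ==
[[21,4],[22,0]]
[[16,13],[18,0],[21,4],[22,0]]
[[16,13],[18,0],[21,4],[22,0]]
[[13,4],[15,0],[16,13],[18,0],[21,4],[22,0]]
[[13,4],[15,0],[16,13],[18,4],[22,0]]
[[13,4],[16,13],[18,4],[22,0]]
[[13,4],[16,13],[18,4],[33,0]]
[[13,4],[16,13],[18,10],[21,4],[33,0]]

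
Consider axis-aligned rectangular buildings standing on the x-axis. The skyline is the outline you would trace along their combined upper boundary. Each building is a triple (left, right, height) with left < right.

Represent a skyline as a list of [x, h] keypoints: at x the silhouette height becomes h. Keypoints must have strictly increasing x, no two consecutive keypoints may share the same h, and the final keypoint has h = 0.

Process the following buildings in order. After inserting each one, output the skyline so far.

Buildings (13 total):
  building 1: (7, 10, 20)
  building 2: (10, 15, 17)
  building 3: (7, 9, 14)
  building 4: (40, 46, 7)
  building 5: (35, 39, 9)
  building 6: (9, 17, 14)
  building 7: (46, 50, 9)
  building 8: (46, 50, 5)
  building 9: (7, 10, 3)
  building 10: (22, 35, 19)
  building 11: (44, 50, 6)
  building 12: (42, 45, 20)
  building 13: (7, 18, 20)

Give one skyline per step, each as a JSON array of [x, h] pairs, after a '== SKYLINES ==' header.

== SKYLINES ==
[[7,20],[10,0]]
[[7,20],[10,17],[15,0]]
[[7,20],[10,17],[15,0]]
[[7,20],[10,17],[15,0],[40,7],[46,0]]
[[7,20],[10,17],[15,0],[35,9],[39,0],[40,7],[46,0]]
[[7,20],[10,17],[15,14],[17,0],[35,9],[39,0],[40,7],[46,0]]
[[7,20],[10,17],[15,14],[17,0],[35,9],[39,0],[40,7],[46,9],[50,0]]
[[7,20],[10,17],[15,14],[17,0],[35,9],[39,0],[40,7],[46,9],[50,0]]
[[7,20],[10,17],[15,14],[17,0],[35,9],[39,0],[40,7],[46,9],[50,0]]
[[7,20],[10,17],[15,14],[17,0],[22,19],[35,9],[39,0],[40,7],[46,9],[50,0]]
[[7,20],[10,17],[15,14],[17,0],[22,19],[35,9],[39,0],[40,7],[46,9],[50,0]]
[[7,20],[10,17],[15,14],[17,0],[22,19],[35,9],[39,0],[40,7],[42,20],[45,7],[46,9],[50,0]]
[[7,20],[18,0],[22,19],[35,9],[39,0],[40,7],[42,20],[45,7],[46,9],[50,0]]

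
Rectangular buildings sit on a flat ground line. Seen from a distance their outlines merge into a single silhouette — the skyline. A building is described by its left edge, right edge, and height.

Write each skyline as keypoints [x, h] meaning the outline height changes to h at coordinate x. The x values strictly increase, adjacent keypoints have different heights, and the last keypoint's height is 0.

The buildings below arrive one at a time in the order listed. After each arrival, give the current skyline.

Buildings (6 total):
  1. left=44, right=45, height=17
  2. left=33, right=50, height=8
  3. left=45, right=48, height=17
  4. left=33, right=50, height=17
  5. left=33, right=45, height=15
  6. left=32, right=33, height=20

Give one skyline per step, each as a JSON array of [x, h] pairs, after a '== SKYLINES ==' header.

== SKYLINES ==
[[44,17],[45,0]]
[[33,8],[44,17],[45,8],[50,0]]
[[33,8],[44,17],[48,8],[50,0]]
[[33,17],[50,0]]
[[33,17],[50,0]]
[[32,20],[33,17],[50,0]]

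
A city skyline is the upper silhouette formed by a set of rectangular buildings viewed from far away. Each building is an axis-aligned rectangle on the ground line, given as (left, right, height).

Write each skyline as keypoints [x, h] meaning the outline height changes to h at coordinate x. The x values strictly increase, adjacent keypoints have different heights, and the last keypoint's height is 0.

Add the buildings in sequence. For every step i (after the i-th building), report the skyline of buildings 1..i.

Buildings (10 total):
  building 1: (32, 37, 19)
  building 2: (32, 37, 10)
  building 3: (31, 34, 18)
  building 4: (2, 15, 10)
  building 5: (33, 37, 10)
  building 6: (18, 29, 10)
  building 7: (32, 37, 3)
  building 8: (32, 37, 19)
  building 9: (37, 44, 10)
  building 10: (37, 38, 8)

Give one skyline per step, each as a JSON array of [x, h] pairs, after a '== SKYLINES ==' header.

== SKYLINES ==
[[32,19],[37,0]]
[[32,19],[37,0]]
[[31,18],[32,19],[37,0]]
[[2,10],[15,0],[31,18],[32,19],[37,0]]
[[2,10],[15,0],[31,18],[32,19],[37,0]]
[[2,10],[15,0],[18,10],[29,0],[31,18],[32,19],[37,0]]
[[2,10],[15,0],[18,10],[29,0],[31,18],[32,19],[37,0]]
[[2,10],[15,0],[18,10],[29,0],[31,18],[32,19],[37,0]]
[[2,10],[15,0],[18,10],[29,0],[31,18],[32,19],[37,10],[44,0]]
[[2,10],[15,0],[18,10],[29,0],[31,18],[32,19],[37,10],[44,0]]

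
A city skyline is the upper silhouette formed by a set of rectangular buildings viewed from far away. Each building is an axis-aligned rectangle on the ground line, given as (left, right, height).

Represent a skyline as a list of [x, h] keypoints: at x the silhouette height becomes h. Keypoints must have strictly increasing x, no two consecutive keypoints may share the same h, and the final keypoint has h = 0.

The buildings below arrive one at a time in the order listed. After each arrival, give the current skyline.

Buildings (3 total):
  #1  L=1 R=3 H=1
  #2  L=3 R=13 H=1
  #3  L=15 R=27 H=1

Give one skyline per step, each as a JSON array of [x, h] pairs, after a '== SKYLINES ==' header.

== SKYLINES ==
[[1,1],[3,0]]
[[1,1],[13,0]]
[[1,1],[13,0],[15,1],[27,0]]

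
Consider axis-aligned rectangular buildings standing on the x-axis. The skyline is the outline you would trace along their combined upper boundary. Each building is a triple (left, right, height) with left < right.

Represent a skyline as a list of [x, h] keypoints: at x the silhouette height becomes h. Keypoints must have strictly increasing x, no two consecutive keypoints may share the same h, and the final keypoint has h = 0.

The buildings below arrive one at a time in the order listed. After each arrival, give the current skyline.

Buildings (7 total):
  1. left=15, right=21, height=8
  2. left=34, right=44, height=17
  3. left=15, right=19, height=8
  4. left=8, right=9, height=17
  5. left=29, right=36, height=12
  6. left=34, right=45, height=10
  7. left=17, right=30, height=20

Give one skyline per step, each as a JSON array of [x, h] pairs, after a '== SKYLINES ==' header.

== SKYLINES ==
[[15,8],[21,0]]
[[15,8],[21,0],[34,17],[44,0]]
[[15,8],[21,0],[34,17],[44,0]]
[[8,17],[9,0],[15,8],[21,0],[34,17],[44,0]]
[[8,17],[9,0],[15,8],[21,0],[29,12],[34,17],[44,0]]
[[8,17],[9,0],[15,8],[21,0],[29,12],[34,17],[44,10],[45,0]]
[[8,17],[9,0],[15,8],[17,20],[30,12],[34,17],[44,10],[45,0]]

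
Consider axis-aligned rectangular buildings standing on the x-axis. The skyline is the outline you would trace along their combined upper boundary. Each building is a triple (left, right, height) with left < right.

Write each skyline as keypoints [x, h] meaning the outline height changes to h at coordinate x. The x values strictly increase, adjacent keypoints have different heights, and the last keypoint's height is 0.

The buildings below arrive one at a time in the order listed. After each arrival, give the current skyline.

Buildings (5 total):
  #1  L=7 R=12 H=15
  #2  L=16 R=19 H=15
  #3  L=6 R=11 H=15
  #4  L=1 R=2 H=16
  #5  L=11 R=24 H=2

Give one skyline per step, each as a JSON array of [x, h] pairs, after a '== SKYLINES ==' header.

== SKYLINES ==
[[7,15],[12,0]]
[[7,15],[12,0],[16,15],[19,0]]
[[6,15],[12,0],[16,15],[19,0]]
[[1,16],[2,0],[6,15],[12,0],[16,15],[19,0]]
[[1,16],[2,0],[6,15],[12,2],[16,15],[19,2],[24,0]]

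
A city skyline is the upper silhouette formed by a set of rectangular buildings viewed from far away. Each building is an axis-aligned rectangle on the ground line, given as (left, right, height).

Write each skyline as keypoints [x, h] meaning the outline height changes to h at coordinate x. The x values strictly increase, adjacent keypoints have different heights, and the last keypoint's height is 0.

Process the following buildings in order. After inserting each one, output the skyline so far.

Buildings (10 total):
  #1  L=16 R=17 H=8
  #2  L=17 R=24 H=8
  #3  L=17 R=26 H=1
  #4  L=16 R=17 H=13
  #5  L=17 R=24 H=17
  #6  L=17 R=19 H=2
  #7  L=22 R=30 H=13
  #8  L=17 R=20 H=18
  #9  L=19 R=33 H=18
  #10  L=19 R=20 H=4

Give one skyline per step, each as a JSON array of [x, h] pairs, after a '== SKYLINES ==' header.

== SKYLINES ==
[[16,8],[17,0]]
[[16,8],[24,0]]
[[16,8],[24,1],[26,0]]
[[16,13],[17,8],[24,1],[26,0]]
[[16,13],[17,17],[24,1],[26,0]]
[[16,13],[17,17],[24,1],[26,0]]
[[16,13],[17,17],[24,13],[30,0]]
[[16,13],[17,18],[20,17],[24,13],[30,0]]
[[16,13],[17,18],[33,0]]
[[16,13],[17,18],[33,0]]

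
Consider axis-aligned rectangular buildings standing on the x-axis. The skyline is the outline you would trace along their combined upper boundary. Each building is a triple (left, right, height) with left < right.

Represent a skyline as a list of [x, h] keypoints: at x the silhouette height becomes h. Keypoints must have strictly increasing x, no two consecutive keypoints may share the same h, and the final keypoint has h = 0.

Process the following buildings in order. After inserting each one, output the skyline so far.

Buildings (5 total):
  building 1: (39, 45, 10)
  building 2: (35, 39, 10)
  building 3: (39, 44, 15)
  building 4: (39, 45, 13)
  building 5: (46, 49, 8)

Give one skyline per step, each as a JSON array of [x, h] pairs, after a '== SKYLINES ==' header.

== SKYLINES ==
[[39,10],[45,0]]
[[35,10],[45,0]]
[[35,10],[39,15],[44,10],[45,0]]
[[35,10],[39,15],[44,13],[45,0]]
[[35,10],[39,15],[44,13],[45,0],[46,8],[49,0]]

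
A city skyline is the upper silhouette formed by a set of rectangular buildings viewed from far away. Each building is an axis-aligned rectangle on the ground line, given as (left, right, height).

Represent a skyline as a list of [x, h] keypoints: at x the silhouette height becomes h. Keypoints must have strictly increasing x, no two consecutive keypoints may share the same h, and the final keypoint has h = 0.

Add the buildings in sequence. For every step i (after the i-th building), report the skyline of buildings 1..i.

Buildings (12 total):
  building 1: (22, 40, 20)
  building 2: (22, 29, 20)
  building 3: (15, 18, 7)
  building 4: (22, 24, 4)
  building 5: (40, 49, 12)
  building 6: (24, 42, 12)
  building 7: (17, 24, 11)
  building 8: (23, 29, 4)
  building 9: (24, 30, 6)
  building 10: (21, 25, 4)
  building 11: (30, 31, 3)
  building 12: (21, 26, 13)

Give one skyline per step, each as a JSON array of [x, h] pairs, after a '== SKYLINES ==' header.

== SKYLINES ==
[[22,20],[40,0]]
[[22,20],[40,0]]
[[15,7],[18,0],[22,20],[40,0]]
[[15,7],[18,0],[22,20],[40,0]]
[[15,7],[18,0],[22,20],[40,12],[49,0]]
[[15,7],[18,0],[22,20],[40,12],[49,0]]
[[15,7],[17,11],[22,20],[40,12],[49,0]]
[[15,7],[17,11],[22,20],[40,12],[49,0]]
[[15,7],[17,11],[22,20],[40,12],[49,0]]
[[15,7],[17,11],[22,20],[40,12],[49,0]]
[[15,7],[17,11],[22,20],[40,12],[49,0]]
[[15,7],[17,11],[21,13],[22,20],[40,12],[49,0]]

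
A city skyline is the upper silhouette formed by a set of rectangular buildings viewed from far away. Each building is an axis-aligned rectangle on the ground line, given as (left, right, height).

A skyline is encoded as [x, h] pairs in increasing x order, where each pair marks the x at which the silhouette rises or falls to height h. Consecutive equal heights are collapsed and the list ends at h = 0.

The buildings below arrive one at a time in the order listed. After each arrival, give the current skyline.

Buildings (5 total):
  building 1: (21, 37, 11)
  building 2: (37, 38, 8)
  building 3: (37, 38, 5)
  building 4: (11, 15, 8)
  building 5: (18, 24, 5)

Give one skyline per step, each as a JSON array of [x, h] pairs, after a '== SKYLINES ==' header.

== SKYLINES ==
[[21,11],[37,0]]
[[21,11],[37,8],[38,0]]
[[21,11],[37,8],[38,0]]
[[11,8],[15,0],[21,11],[37,8],[38,0]]
[[11,8],[15,0],[18,5],[21,11],[37,8],[38,0]]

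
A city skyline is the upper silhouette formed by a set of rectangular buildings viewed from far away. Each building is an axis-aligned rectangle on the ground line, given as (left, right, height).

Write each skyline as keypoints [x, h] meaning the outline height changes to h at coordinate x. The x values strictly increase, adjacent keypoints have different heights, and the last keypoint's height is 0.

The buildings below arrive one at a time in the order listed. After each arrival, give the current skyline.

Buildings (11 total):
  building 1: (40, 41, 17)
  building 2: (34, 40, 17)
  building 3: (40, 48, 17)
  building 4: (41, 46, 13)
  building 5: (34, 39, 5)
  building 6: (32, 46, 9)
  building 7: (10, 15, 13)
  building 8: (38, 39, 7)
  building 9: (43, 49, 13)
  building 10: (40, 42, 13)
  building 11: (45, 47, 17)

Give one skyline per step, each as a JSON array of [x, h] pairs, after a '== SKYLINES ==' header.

== SKYLINES ==
[[40,17],[41,0]]
[[34,17],[41,0]]
[[34,17],[48,0]]
[[34,17],[48,0]]
[[34,17],[48,0]]
[[32,9],[34,17],[48,0]]
[[10,13],[15,0],[32,9],[34,17],[48,0]]
[[10,13],[15,0],[32,9],[34,17],[48,0]]
[[10,13],[15,0],[32,9],[34,17],[48,13],[49,0]]
[[10,13],[15,0],[32,9],[34,17],[48,13],[49,0]]
[[10,13],[15,0],[32,9],[34,17],[48,13],[49,0]]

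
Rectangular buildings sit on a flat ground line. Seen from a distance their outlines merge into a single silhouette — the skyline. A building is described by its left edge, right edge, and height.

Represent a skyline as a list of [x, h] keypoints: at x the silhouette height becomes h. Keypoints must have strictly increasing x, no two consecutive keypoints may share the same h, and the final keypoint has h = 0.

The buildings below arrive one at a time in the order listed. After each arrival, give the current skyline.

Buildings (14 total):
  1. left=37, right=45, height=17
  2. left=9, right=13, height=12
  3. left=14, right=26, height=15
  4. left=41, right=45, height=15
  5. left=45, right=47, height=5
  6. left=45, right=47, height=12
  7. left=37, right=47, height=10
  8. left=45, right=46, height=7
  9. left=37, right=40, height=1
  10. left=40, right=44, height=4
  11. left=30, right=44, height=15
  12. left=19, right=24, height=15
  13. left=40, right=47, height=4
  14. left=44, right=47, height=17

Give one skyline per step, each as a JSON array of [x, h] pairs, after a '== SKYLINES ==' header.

== SKYLINES ==
[[37,17],[45,0]]
[[9,12],[13,0],[37,17],[45,0]]
[[9,12],[13,0],[14,15],[26,0],[37,17],[45,0]]
[[9,12],[13,0],[14,15],[26,0],[37,17],[45,0]]
[[9,12],[13,0],[14,15],[26,0],[37,17],[45,5],[47,0]]
[[9,12],[13,0],[14,15],[26,0],[37,17],[45,12],[47,0]]
[[9,12],[13,0],[14,15],[26,0],[37,17],[45,12],[47,0]]
[[9,12],[13,0],[14,15],[26,0],[37,17],[45,12],[47,0]]
[[9,12],[13,0],[14,15],[26,0],[37,17],[45,12],[47,0]]
[[9,12],[13,0],[14,15],[26,0],[37,17],[45,12],[47,0]]
[[9,12],[13,0],[14,15],[26,0],[30,15],[37,17],[45,12],[47,0]]
[[9,12],[13,0],[14,15],[26,0],[30,15],[37,17],[45,12],[47,0]]
[[9,12],[13,0],[14,15],[26,0],[30,15],[37,17],[45,12],[47,0]]
[[9,12],[13,0],[14,15],[26,0],[30,15],[37,17],[47,0]]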